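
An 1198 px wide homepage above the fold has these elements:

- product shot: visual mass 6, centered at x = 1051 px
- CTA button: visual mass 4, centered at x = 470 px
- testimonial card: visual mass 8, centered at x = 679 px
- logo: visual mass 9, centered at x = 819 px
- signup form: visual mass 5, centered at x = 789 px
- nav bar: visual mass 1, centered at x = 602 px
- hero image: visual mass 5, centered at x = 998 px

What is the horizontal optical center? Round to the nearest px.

x ≈ 803

Weights sum to 6 + 4 + 8 + 9 + 5 + 1 + 5 = 38.
Σw·x = 30526; x̄ = 30526/38 ≈ 803.32.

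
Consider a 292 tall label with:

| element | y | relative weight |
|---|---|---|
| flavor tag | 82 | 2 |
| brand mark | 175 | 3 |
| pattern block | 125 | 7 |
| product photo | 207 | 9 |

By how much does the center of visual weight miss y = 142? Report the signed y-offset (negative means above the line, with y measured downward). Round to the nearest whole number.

Σw = 2 + 3 + 7 + 9 = 21.
y: (2·82 + 3·175 + 7·125 + 9·207) / 21 = 3427 / 21 ≈ 163.19
Against y = 142, that's 163.19 − 142 = 21.19.

≈ 21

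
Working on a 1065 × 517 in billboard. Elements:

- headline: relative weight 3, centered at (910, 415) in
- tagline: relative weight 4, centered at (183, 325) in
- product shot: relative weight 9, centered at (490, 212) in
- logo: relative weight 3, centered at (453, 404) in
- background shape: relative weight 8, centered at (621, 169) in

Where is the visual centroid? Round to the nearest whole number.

(526, 260)

Σw = 3 + 4 + 9 + 3 + 8 = 27.
Σw·x = 3·910 + 4·183 + 9·490 + 3·453 + 8·621 = 14199, so x̄ = 14199/27 ≈ 525.89.
Σw·y = 3·415 + 4·325 + 9·212 + 3·404 + 8·169 = 7017, so ȳ = 7017/27 ≈ 259.89.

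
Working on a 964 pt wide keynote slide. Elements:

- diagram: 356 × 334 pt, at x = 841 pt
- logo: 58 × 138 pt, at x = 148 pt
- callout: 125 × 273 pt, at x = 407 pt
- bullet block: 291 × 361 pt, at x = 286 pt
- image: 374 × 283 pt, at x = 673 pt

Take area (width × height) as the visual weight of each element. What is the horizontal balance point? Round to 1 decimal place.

Taking area as weight: diagram 356·334 = 118904, logo 58·138 = 8004, callout 125·273 = 34125, bullet block 291·361 = 105051, image 374·283 = 105842. Sum 371926.
x: (118904·841 + 8004·148 + 34125·407 + 105051·286 + 105842·673) / 371926 = 216347983 / 371926 ≈ 581.70

x ≈ 581.7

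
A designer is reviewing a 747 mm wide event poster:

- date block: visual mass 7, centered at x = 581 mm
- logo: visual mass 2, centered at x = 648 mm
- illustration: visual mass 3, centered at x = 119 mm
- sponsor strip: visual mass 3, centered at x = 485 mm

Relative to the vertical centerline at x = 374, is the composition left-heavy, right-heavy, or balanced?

Weights sum to 7 + 2 + 3 + 3 = 15.
x-moment: 7·581 + 2·648 + 3·119 + 3·485 = 7175; centroid 7175/15 ≈ 478.33.
478.3 vs midline 374 → right-heavy.

right-heavy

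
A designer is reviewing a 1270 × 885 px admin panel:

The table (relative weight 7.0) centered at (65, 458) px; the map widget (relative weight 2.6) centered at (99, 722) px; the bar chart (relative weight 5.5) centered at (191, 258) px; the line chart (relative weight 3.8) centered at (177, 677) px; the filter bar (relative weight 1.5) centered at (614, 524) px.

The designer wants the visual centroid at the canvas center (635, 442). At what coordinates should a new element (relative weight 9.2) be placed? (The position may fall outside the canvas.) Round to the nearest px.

With the new element, Σw becomes 7.0 + 2.6 + 5.5 + 3.8 + 1.5 + 9.2 = 29.6.
x: need Σw·x = 29.6·635 = 18796.0. Existing = 7.0·65 + 2.6·99 + 5.5·191 + 3.8·177 + 1.5·614 = 3356.5. Remainder 15439.5 / 9.2 ≈ 1678.21.
y: need Σw·y = 29.6·442 = 13083.2. Existing = 7.0·458 + 2.6·722 + 5.5·258 + 3.8·677 + 1.5·524 = 9860.8. Remainder 3222.4 / 9.2 ≈ 350.26.

(1678, 350)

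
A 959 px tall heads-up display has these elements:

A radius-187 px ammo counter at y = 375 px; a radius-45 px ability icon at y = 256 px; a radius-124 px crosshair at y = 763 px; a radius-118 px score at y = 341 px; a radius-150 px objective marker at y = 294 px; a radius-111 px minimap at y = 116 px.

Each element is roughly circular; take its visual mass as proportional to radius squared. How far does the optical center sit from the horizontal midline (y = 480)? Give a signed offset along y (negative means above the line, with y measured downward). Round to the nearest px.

≈ -103 px

Weights ∝ r²: ammo counter 187² = 34969, ability icon 45² = 2025, crosshair 124² = 15376, score 118² = 13924, objective marker 150² = 22500, minimap 111² = 12321; Σw = 101115.
y: (34969·375 + 2025·256 + 15376·763 + 13924·341 + 22500·294 + 12321·116) / 101115 = 38155983 / 101115 ≈ 377.35
Difference: 377.35 − 480 ≈ -102.65.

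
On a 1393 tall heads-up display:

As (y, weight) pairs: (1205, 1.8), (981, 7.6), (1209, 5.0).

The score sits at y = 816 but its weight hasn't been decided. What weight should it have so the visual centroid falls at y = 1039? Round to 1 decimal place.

Existing Σw = 14.4 (1.8 + 7.6 + 5.0); existing moment 1.8·1205 + 7.6·981 + 5.0·1209 = 15669.6.
For the centroid to hit 1039: (15669.6 + w·816) / (14.4 + w) = 1039.
Rearranging, w·(816 − 1039) = 1039·14.4 − 15669.6 = -708.0, so w ≈ -708.0/-223 = 3.17.

w ≈ 3.2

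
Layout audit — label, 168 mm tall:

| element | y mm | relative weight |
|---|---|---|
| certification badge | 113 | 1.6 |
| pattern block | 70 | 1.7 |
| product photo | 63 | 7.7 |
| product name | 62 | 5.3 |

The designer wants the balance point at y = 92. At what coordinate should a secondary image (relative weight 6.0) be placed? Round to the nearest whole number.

New total weight: (1.6 + 1.7 + 7.7 + 5.3) + 6.0 = 22.3.
Along y: (1113.5 + 6.0·y) / 22.3 = 92 (existing moment 1.6·113 + 1.7·70 + 7.7·63 + 5.3·62 = 1113.5) ⇒ y = (2051.6 − 1113.5) / 6.0 ≈ 156.35.

y ≈ 156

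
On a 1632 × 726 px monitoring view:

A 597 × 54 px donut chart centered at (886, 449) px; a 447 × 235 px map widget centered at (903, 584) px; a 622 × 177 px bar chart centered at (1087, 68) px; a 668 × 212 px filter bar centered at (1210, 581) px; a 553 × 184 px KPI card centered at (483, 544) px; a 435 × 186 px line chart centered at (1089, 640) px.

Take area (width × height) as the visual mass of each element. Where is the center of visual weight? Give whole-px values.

(965, 477)

Taking area as weight: donut chart 597·54 = 32238, map widget 447·235 = 105045, bar chart 622·177 = 110094, filter bar 668·212 = 141616, KPI card 553·184 = 101752, line chart 435·186 = 80910. Sum 571655.
x: (32238·886 + 105045·903 + 110094·1087 + 141616·1210 + 101752·483 + 80910·1089) / 571655 = 551703247 / 571655 ≈ 965.10
y: (32238·449 + 105045·584 + 110094·68 + 141616·581 + 101752·544 + 80910·640) / 571655 = 272721918 / 571655 ≈ 477.07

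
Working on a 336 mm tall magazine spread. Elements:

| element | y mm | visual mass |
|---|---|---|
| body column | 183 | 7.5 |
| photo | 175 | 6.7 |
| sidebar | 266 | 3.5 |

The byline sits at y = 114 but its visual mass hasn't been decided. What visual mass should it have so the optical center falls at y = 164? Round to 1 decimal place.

w ≈ 11.5

Existing Σw = 17.7 (7.5 + 6.7 + 3.5); existing moment 7.5·183 + 6.7·175 + 3.5·266 = 3476.0.
Balance at y = 164 requires (3476.0 + w·114) / (17.7 + w) = 164.
Rearranging, w·(114 − 164) = 164·17.7 − 3476.0 = -573.2, so w ≈ -573.2/-50 = 11.46.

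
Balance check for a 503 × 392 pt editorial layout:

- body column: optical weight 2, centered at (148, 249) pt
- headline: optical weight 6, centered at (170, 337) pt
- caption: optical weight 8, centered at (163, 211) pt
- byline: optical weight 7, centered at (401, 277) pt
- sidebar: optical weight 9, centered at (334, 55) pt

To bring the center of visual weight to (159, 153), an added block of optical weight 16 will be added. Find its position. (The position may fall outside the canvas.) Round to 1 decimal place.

(-50.1, 43.9)

With the added block, Σw becomes 2 + 6 + 8 + 7 + 9 + 16 = 48.
Along x: (8433 + 16·x) / 48 = 159 (existing moment 2·148 + 6·170 + 8·163 + 7·401 + 9·334 = 8433) ⇒ x = (7632 − 8433) / 16 ≈ -50.06.
Along y: (6642 + 16·y) / 48 = 153 (existing moment 2·249 + 6·337 + 8·211 + 7·277 + 9·55 = 6642) ⇒ y = (7344 − 6642) / 16 ≈ 43.88.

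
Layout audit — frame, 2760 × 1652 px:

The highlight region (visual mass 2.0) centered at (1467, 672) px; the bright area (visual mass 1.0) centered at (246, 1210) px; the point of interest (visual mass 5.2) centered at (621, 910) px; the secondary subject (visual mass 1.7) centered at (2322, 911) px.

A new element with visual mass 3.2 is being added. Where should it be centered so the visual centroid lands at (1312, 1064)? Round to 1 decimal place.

(2134.6, 1594.9)

With the new element, Σw becomes 2.0 + 1.0 + 5.2 + 1.7 + 3.2 = 13.1.
Along x: (10356.6 + 3.2·x) / 13.1 = 1312 (existing moment 2.0·1467 + 1.0·246 + 5.2·621 + 1.7·2322 = 10356.6) ⇒ x = (17187.2 − 10356.6) / 3.2 ≈ 2134.56.
Along y: (8834.7 + 3.2·y) / 13.1 = 1064 (existing moment 2.0·672 + 1.0·1210 + 5.2·910 + 1.7·911 = 8834.7) ⇒ y = (13938.4 − 8834.7) / 3.2 ≈ 1594.91.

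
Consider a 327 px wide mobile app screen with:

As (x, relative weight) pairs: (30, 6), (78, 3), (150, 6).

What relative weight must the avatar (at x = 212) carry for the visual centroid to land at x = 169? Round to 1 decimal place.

w ≈ 28.4

Known weights sum to 6 + 3 + 6 = 15; their moment is 6·30 + 3·78 + 6·150 = 1314.
Balance at x = 169 requires (1314 + w·212) / (15 + w) = 169.
Solving: w = (169·15 − 1314) / (212 − 169) = 1221 / 43 ≈ 28.40.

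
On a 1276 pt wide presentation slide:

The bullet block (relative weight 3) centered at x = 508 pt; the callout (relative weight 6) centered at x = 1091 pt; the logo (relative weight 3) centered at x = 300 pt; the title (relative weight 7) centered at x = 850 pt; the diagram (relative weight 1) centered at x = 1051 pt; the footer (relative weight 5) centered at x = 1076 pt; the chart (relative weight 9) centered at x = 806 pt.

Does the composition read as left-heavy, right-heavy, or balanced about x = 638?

Total weight = 3 + 6 + 3 + 7 + 1 + 5 + 9 = 34.
x: moment 28605 / weight 34 ≈ 841.32
841.3 lies right of the midline 638, so the layout is right-heavy.

right-heavy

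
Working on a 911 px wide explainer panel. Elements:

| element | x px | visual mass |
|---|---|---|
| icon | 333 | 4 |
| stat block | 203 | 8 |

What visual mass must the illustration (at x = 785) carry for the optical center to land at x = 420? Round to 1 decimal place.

w ≈ 5.7

Known weights sum to 4 + 8 = 12; their moment is 4·333 + 8·203 = 2956.
For the centroid to hit 420: (2956 + w·785) / (12 + w) = 420.
Rearranging, w·(785 − 420) = 420·12 − 2956 = 2084, so w ≈ 2084/365 = 5.71.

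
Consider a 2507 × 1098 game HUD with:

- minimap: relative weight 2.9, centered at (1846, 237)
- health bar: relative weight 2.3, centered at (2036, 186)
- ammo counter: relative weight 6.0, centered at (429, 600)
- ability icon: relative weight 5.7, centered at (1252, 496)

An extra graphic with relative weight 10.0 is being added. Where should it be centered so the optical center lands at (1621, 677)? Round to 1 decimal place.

With the extra graphic, Σw becomes 2.9 + 2.3 + 6.0 + 5.7 + 10.0 = 26.9.
x: target moment 26.9×1621 = 43604.9; current 2.9·1846 + 2.3·2036 + 6.0·429 + 5.7·1252 = 19746.6; the extra graphic supplies 23858.3, so x = 23858.3/10.0 ≈ 2385.83.
y: target moment 26.9×677 = 18211.3; current 2.9·237 + 2.3·186 + 6.0·600 + 5.7·496 = 7542.3; the extra graphic supplies 10669.0, so y = 10669.0/10.0 ≈ 1066.90.

(2385.8, 1066.9)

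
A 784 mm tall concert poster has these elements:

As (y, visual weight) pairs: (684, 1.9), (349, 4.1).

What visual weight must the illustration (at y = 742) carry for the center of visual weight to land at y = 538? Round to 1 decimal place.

w ≈ 2.4

Fixed elements: Σw = 1.9 + 4.1 = 6.0, Σw·y = 1.9·684 + 4.1·349 = 2730.5.
For the centroid to hit 538: (2730.5 + w·742) / (6.0 + w) = 538.
Solving: w = (538·6.0 − 2730.5) / (742 − 538) = 497.5 / 204 ≈ 2.44.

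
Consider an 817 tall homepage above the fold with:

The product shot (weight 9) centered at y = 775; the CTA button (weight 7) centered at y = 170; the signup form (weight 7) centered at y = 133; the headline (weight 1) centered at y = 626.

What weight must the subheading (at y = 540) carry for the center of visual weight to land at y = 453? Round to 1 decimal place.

w ≈ 13.2

Known weights sum to 9 + 7 + 7 + 1 = 24; their moment is 9·775 + 7·170 + 7·133 + 1·626 = 9722.
For the centroid to hit 453: (9722 + w·540) / (24 + w) = 453.
So w = (453·24 − 9722)/(540 − 453) = 1150/87 ≈ 13.22.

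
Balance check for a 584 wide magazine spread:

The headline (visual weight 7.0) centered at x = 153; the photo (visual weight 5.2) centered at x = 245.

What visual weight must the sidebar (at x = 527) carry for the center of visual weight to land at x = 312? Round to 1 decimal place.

Fixed elements: Σw = 7.0 + 5.2 = 12.2, Σw·x = 7.0·153 + 5.2·245 = 2345.0.
Set Σw·x/Σw = 312: (2345.0 + 527w) = 312·(12.2 + w).
Solving: w = (312·12.2 − 2345.0) / (527 − 312) = 1461.4 / 215 ≈ 6.80.

w ≈ 6.8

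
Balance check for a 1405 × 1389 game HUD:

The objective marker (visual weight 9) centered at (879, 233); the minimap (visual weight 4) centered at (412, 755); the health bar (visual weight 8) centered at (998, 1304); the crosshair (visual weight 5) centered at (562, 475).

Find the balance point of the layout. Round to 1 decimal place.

Total weight = 9 + 4 + 8 + 5 = 26.
Σw·x = 9·879 + 4·412 + 8·998 + 5·562 = 20353, so x̄ = 20353/26 ≈ 782.81.
Σw·y = 9·233 + 4·755 + 8·1304 + 5·475 = 17924, so ȳ = 17924/26 ≈ 689.38.

(782.8, 689.4)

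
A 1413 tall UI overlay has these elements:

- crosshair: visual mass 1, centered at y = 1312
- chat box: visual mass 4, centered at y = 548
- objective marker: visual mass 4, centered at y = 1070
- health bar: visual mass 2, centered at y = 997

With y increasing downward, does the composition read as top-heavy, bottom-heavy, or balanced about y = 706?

bottom-heavy

Total weight = 1 + 4 + 4 + 2 = 11.
Σw·y = 1·1312 + 4·548 + 4·1070 + 2·997 = 9778, so ȳ = 9778/11 ≈ 888.91.
888.9 vs midline 706 → bottom-heavy.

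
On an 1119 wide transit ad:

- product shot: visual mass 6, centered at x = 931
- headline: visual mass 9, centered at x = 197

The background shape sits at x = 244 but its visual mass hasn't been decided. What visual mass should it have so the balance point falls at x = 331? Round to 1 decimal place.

w ≈ 27.5

Fixed elements: Σw = 6 + 9 = 15, Σw·x = 6·931 + 9·197 = 7359.
Balance at x = 331 requires (7359 + w·244) / (15 + w) = 331.
Solving: w = (331·15 − 7359) / (244 − 331) = -2394 / -87 ≈ 27.52.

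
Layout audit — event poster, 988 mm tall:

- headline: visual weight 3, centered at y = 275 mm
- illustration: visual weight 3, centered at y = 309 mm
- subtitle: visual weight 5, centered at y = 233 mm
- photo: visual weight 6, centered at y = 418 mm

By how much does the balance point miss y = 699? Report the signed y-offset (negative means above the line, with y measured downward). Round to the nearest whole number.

Σw = 3 + 3 + 5 + 6 = 17.
y-moment: 3·275 + 3·309 + 5·233 + 6·418 = 5425; centroid 5425/17 ≈ 319.12.
Offset from y = 699: 319.12 − 699 ≈ -379.88.

≈ -380 mm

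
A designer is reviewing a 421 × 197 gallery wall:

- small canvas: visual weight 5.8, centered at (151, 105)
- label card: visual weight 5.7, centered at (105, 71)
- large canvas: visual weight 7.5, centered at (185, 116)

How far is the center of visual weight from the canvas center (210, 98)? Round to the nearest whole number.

≈ 59

Weights sum to 5.8 + 5.7 + 7.5 = 19.0.
Σw·x = 5.8·151 + 5.7·105 + 7.5·185 = 2861.8, so x̄ = 2861.8/19.0 ≈ 150.62.
Σw·y = 5.8·105 + 5.7·71 + 7.5·116 = 1883.7, so ȳ = 1883.7/19.0 ≈ 99.14.
Relative to (210, 98): Δ = (-59.38, 1.14); |Δ| = √(-59.38² + 1.14²) ≈ 59.39.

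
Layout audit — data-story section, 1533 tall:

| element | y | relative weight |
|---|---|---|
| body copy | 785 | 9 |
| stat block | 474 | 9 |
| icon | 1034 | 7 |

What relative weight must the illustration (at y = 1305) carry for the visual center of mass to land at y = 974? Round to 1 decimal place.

w ≈ 17.5

Existing Σw = 25 (9 + 9 + 7); existing moment 9·785 + 9·474 + 7·1034 = 18569.
Set Σw·y/Σw = 974: (18569 + 1305w) = 974·(25 + w).
Solving: w = (974·25 − 18569) / (1305 − 974) = 5781 / 331 ≈ 17.47.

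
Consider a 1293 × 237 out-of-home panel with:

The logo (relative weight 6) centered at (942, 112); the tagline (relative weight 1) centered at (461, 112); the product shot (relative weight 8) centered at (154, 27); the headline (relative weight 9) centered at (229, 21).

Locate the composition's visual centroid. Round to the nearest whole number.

Total weight = 6 + 1 + 8 + 9 = 24.
Σw·x = 6·942 + 1·461 + 8·154 + 9·229 = 9406, so x̄ = 9406/24 ≈ 391.92.
Σw·y = 6·112 + 1·112 + 8·27 + 9·21 = 1189, so ȳ = 1189/24 ≈ 49.54.

(392, 50)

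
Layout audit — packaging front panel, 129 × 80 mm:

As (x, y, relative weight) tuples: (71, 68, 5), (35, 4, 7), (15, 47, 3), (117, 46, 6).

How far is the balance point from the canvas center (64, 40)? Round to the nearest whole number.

≈ 3 mm

Weights sum to 5 + 7 + 3 + 6 = 21.
x-moment: 5·71 + 7·35 + 3·15 + 6·117 = 1347; centroid 1347/21 ≈ 64.14.
y-moment: 5·68 + 7·4 + 3·47 + 6·46 = 785; centroid 785/21 ≈ 37.38.
Relative to (64, 40): Δ = (0.14, -2.62); |Δ| = √(0.14² + -2.62²) ≈ 2.62.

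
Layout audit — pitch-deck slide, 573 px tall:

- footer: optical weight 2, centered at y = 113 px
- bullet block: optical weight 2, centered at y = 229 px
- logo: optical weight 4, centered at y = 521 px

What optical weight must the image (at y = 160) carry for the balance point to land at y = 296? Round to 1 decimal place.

Fixed elements: Σw = 2 + 2 + 4 = 8, Σw·y = 2·113 + 2·229 + 4·521 = 2768.
Set Σw·y/Σw = 296: (2768 + 160w) = 296·(8 + w).
Rearranging, w·(160 − 296) = 296·8 − 2768 = -400, so w ≈ -400/-136 = 2.94.

w ≈ 2.9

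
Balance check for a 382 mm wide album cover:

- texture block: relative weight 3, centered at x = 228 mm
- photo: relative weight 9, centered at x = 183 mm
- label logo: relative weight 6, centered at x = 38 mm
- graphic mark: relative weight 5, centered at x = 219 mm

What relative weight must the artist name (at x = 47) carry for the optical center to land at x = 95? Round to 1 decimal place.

Known weights sum to 3 + 9 + 6 + 5 = 23; their moment is 3·228 + 9·183 + 6·38 + 5·219 = 3654.
Balance at x = 95 requires (3654 + w·47) / (23 + w) = 95.
Rearranging, w·(47 − 95) = 95·23 − 3654 = -1469, so w ≈ -1469/-48 = 30.60.

w ≈ 30.6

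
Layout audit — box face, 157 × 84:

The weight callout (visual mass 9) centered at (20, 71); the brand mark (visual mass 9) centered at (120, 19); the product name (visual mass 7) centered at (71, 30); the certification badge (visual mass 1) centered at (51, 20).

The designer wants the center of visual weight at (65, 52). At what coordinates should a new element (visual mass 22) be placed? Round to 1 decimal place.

(59.6, 66.2)

After adding the new element, total weight = 9 + 9 + 7 + 1 + 22 = 48.
x: need Σw·x = 48·65 = 3120. Existing = 9·20 + 9·120 + 7·71 + 1·51 = 1808. Remainder 1312 / 22 ≈ 59.64.
y: need Σw·y = 48·52 = 2496. Existing = 9·71 + 9·19 + 7·30 + 1·20 = 1040. Remainder 1456 / 22 ≈ 66.18.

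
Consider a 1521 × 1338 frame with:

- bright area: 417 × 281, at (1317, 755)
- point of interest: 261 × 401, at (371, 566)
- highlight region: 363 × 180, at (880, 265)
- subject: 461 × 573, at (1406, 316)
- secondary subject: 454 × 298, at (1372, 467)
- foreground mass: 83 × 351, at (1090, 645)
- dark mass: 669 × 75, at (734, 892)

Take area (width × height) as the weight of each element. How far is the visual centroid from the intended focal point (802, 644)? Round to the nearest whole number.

≈ 375

Areas → weights: bright area 417·281 = 117177, point of interest 261·401 = 104661, highlight region 363·180 = 65340, subject 461·573 = 264153, secondary subject 454·298 = 135292, foreground mass 83·351 = 29133, dark mass 669·75 = 50175; Σw = 765931.
x: moment 876253702 / weight 765931 ≈ 1144.04
Σw·y = 375222458; ȳ = 375222458/765931 ≈ 489.89.
Relative to (802, 644): Δ = (342.04, -154.11); |Δ| = √(342.04² + -154.11²) ≈ 375.15.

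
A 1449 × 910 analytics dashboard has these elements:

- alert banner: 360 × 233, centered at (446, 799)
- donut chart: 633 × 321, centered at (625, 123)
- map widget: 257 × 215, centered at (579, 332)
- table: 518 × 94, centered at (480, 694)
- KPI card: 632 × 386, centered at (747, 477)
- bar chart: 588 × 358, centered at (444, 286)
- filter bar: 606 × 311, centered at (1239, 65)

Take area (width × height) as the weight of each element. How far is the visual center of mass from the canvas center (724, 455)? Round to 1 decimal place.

≈ 134.3

Areas → weights: alert banner 360·233 = 83880, donut chart 633·321 = 203193, map widget 257·215 = 55255, table 518·94 = 48692, KPI card 632·386 = 243952, bar chart 588·358 = 210504, filter bar 606·311 = 188466; Σw = 1033942.
x: moment 728976204 / weight 1033942 ≈ 705.05
y: moment 332969305 / weight 1033942 ≈ 322.04
From (724, 455): dx = -18.95, dy = -132.96, so the distance is √(dx²+dy²) ≈ 134.31.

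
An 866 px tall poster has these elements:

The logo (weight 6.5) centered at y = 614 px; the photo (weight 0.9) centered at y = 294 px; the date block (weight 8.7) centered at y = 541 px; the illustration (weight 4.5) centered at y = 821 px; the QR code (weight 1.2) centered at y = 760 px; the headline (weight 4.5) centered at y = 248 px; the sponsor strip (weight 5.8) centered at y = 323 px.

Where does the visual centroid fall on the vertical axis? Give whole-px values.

y ≈ 516

Σw = 6.5 + 0.9 + 8.7 + 4.5 + 1.2 + 4.5 + 5.8 = 32.1.
Σw·y = 16558.2; ȳ = 16558.2/32.1 ≈ 515.83.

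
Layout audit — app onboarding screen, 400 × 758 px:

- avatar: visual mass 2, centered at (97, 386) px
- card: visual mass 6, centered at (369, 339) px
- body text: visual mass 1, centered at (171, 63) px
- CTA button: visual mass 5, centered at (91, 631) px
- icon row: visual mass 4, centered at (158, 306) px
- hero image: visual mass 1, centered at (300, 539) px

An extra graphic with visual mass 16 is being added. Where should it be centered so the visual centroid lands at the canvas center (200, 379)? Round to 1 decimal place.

(189.6, 342.4)

New total weight: (2 + 6 + 1 + 5 + 4 + 1) + 16 = 35.
x: target moment 35×200 = 7000; current 2·97 + 6·369 + 1·171 + 5·91 + 4·158 + 1·300 = 3966; the extra graphic supplies 3034, so x = 3034/16 ≈ 189.62.
y: target moment 35×379 = 13265; current 2·386 + 6·339 + 1·63 + 5·631 + 4·306 + 1·539 = 7787; the extra graphic supplies 5478, so y = 5478/16 ≈ 342.38.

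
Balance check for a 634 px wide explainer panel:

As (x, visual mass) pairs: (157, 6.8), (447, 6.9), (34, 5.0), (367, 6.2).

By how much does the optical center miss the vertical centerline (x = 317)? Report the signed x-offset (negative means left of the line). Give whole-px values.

Total weight = 6.8 + 6.9 + 5.0 + 6.2 = 24.9.
Σw·x = 6.8·157 + 6.9·447 + 5.0·34 + 6.2·367 = 6597.3, so x̄ = 6597.3/24.9 ≈ 264.95.
Offset from x = 317: 264.95 − 317 ≈ -52.05.

≈ -52 px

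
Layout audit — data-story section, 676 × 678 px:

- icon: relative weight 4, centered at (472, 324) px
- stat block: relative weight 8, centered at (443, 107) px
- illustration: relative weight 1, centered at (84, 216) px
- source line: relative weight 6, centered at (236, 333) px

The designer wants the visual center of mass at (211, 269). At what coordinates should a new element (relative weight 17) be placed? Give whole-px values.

After adding the new element, total weight = 4 + 8 + 1 + 6 + 17 = 36.
Along x: (6932 + 17·x) / 36 = 211 (existing moment 4·472 + 8·443 + 1·84 + 6·236 = 6932) ⇒ x = (7596 − 6932) / 17 ≈ 39.06.
Along y: (4366 + 17·y) / 36 = 269 (existing moment 4·324 + 8·107 + 1·216 + 6·333 = 4366) ⇒ y = (9684 − 4366) / 17 ≈ 312.82.

(39, 313)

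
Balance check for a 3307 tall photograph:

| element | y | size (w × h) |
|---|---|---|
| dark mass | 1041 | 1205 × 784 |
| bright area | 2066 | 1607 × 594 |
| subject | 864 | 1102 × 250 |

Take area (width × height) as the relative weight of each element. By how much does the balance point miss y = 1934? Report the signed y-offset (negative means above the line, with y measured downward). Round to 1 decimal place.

Areas: dark mass 1205·784 = 944720, bright area 1607·594 = 954558, subject 1102·250 = 275500. Total weight = 2174778.
Σw·y = 944720·1041 + 954558·2066 + 275500·864 = 3193602348, so ȳ = 3193602348/2174778 ≈ 1468.47.
Against y = 1934, that's 1468.47 − 1934 = -465.53.

≈ -465.5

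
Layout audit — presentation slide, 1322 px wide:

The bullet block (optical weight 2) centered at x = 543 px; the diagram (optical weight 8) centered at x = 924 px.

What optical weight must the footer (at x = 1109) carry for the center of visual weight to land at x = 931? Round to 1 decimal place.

w ≈ 4.7

Known weights sum to 2 + 8 = 10; their moment is 2·543 + 8·924 = 8478.
Balance at x = 931 requires (8478 + w·1109) / (10 + w) = 931.
Rearranging, w·(1109 − 931) = 931·10 − 8478 = 832, so w ≈ 832/178 = 4.67.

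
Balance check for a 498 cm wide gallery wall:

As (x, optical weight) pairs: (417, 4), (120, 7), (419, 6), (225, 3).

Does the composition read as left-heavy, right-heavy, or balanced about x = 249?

Weights sum to 4 + 7 + 6 + 3 = 20.
x-moment: 4·417 + 7·120 + 6·419 + 3·225 = 5697; centroid 5697/20 ≈ 284.85.
284.9 lies right of the midline 249, so the layout is right-heavy.

right-heavy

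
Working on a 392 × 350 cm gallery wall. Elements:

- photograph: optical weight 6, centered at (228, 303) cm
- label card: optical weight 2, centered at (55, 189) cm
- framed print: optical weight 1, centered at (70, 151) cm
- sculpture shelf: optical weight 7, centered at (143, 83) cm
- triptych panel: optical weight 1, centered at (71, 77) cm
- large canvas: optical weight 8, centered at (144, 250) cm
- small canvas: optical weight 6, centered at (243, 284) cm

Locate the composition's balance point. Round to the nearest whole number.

(169, 216)

Total weight = 6 + 2 + 1 + 7 + 1 + 8 + 6 = 31.
x: (6·228 + 2·55 + 1·70 + 7·143 + 1·71 + 8·144 + 6·243) / 31 = 5230 / 31 ≈ 168.71
y: (6·303 + 2·189 + 1·151 + 7·83 + 1·77 + 8·250 + 6·284) / 31 = 6709 / 31 ≈ 216.42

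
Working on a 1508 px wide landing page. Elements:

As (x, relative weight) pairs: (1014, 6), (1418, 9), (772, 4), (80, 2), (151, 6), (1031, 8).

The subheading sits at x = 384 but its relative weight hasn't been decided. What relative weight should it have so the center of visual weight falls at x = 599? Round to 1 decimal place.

Known weights sum to 6 + 9 + 4 + 2 + 6 + 8 = 35; their moment is 6·1014 + 9·1418 + 4·772 + 2·80 + 6·151 + 8·1031 = 31248.
Set Σw·x/Σw = 599: (31248 + 384w) = 599·(35 + w).
So w = (599·35 − 31248)/(384 − 599) = -10283/-215 ≈ 47.83.

w ≈ 47.8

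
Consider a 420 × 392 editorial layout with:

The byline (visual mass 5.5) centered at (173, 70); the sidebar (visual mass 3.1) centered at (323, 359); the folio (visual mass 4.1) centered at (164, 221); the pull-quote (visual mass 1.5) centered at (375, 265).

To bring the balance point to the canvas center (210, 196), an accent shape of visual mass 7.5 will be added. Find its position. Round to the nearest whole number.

(183, 194)

New total weight: (5.5 + 3.1 + 4.1 + 1.5) + 7.5 = 21.7.
x: target moment 21.7×210 = 4557.0; current 5.5·173 + 3.1·323 + 4.1·164 + 1.5·375 = 3187.7; the accent shape supplies 1369.3, so x = 1369.3/7.5 ≈ 182.57.
y: target moment 21.7×196 = 4253.2; current 5.5·70 + 3.1·359 + 4.1·221 + 1.5·265 = 2801.5; the accent shape supplies 1451.7, so y = 1451.7/7.5 ≈ 193.56.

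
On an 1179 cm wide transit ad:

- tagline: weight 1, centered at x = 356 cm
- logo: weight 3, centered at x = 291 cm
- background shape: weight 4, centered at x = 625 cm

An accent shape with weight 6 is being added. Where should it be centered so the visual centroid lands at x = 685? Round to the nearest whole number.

New total weight: (1 + 3 + 4) + 6 = 14.
x: need Σw·x = 14·685 = 9590. Existing = 1·356 + 3·291 + 4·625 = 3729. Remainder 5861 / 6 ≈ 976.83.

x ≈ 977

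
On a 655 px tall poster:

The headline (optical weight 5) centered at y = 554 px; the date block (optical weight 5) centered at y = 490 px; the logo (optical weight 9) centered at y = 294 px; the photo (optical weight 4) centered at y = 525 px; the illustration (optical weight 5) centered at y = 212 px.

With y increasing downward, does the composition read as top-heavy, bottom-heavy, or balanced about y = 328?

Total weight = 5 + 5 + 9 + 4 + 5 = 28.
Σw·y = 5·554 + 5·490 + 9·294 + 4·525 + 5·212 = 11026, so ȳ = 11026/28 ≈ 393.79.
393.8 lies below (larger y than) the midline 328, so the layout is bottom-heavy.

bottom-heavy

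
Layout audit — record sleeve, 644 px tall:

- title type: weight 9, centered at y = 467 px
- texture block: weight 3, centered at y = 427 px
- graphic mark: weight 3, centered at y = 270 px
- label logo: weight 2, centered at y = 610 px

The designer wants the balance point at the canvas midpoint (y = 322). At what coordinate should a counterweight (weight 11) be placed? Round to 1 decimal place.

y ≈ 136.5

After adding the counterweight, total weight = 9 + 3 + 3 + 2 + 11 = 28.
Along y: (7514 + 11·y) / 28 = 322 (existing moment 9·467 + 3·427 + 3·270 + 2·610 = 7514) ⇒ y = (9016 − 7514) / 11 ≈ 136.55.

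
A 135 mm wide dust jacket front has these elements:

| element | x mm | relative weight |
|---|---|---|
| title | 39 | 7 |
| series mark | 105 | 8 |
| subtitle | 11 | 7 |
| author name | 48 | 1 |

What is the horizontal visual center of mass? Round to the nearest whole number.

x ≈ 54

Total weight = 7 + 8 + 7 + 1 = 23.
x-moment: 7·39 + 8·105 + 7·11 + 1·48 = 1238; centroid 1238/23 ≈ 53.83.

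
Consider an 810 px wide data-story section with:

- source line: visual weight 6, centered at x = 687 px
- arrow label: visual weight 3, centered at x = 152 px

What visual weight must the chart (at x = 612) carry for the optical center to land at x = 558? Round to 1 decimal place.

w ≈ 8.2

Known weights sum to 6 + 3 = 9; their moment is 6·687 + 3·152 = 4578.
Balance at x = 558 requires (4578 + w·612) / (9 + w) = 558.
Rearranging, w·(612 − 558) = 558·9 − 4578 = 444, so w ≈ 444/54 = 8.22.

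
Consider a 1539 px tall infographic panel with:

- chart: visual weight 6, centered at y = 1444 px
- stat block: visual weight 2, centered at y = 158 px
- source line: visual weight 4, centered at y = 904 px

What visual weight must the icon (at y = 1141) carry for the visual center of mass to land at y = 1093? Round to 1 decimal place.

w ≈ 10.8

Fixed elements: Σw = 6 + 2 + 4 = 12, Σw·y = 6·1444 + 2·158 + 4·904 = 12596.
Balance at y = 1093 requires (12596 + w·1141) / (12 + w) = 1093.
So w = (1093·12 − 12596)/(1141 − 1093) = 520/48 ≈ 10.83.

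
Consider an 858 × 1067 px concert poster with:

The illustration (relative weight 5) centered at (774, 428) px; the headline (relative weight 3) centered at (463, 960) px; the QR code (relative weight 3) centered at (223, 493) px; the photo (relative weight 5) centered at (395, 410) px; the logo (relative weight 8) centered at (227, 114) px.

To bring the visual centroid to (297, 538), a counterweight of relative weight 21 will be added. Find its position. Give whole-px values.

(174, 702)

New total weight: (5 + 3 + 3 + 5 + 8) + 21 = 45.
Along x: (9719 + 21·x) / 45 = 297 (existing moment 5·774 + 3·463 + 3·223 + 5·395 + 8·227 = 9719) ⇒ x = (13365 − 9719) / 21 ≈ 173.62.
Along y: (9461 + 21·y) / 45 = 538 (existing moment 5·428 + 3·960 + 3·493 + 5·410 + 8·114 = 9461) ⇒ y = (24210 − 9461) / 21 ≈ 702.33.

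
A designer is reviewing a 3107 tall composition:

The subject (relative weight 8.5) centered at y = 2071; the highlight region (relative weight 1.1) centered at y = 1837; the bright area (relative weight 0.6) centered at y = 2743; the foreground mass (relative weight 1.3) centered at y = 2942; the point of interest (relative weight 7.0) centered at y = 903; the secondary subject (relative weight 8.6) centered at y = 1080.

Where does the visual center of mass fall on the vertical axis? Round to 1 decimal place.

Σw = 8.5 + 1.1 + 0.6 + 1.3 + 7.0 + 8.6 = 27.1.
y: (8.5·2071 + 1.1·1837 + 0.6·2743 + 1.3·2942 + 7.0·903 + 8.6·1080) / 27.1 = 40703.6 / 27.1 ≈ 1501.98

y ≈ 1502.0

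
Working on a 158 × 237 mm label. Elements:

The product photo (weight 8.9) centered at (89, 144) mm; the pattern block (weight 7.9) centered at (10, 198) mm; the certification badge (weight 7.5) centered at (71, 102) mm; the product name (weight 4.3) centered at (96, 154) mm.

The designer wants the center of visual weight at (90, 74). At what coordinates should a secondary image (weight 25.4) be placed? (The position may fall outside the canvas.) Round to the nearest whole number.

New total weight: (8.9 + 7.9 + 7.5 + 4.3) + 25.4 = 54.0.
Along x: (1816.4 + 25.4·x) / 54.0 = 90 (existing moment 8.9·89 + 7.9·10 + 7.5·71 + 4.3·96 = 1816.4) ⇒ x = (4860.0 − 1816.4) / 25.4 ≈ 119.83.
Along y: (4273.0 + 25.4·y) / 54.0 = 74 (existing moment 8.9·144 + 7.9·198 + 7.5·102 + 4.3·154 = 4273.0) ⇒ y = (3996.0 − 4273.0) / 25.4 ≈ -10.91.

(120, -11)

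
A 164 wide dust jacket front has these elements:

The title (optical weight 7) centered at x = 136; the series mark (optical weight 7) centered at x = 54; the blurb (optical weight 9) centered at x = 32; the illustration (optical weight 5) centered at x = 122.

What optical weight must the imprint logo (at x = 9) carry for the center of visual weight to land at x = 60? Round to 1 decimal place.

Existing Σw = 28 (7 + 7 + 9 + 5); existing moment 7·136 + 7·54 + 9·32 + 5·122 = 2228.
Balance at x = 60 requires (2228 + w·9) / (28 + w) = 60.
Solving: w = (60·28 − 2228) / (9 − 60) = -548 / -51 ≈ 10.75.

w ≈ 10.7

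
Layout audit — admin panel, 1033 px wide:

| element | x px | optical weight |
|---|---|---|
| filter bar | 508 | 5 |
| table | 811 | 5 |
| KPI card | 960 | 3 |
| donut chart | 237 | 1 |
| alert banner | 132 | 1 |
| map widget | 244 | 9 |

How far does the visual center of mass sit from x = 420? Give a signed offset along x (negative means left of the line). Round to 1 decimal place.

≈ 81.7 px

Σw = 5 + 5 + 3 + 1 + 1 + 9 = 24.
x-moment: 5·508 + 5·811 + 3·960 + 1·237 + 1·132 + 9·244 = 12040; centroid 12040/24 ≈ 501.67.
Offset from x = 420: 501.67 − 420 ≈ 81.67.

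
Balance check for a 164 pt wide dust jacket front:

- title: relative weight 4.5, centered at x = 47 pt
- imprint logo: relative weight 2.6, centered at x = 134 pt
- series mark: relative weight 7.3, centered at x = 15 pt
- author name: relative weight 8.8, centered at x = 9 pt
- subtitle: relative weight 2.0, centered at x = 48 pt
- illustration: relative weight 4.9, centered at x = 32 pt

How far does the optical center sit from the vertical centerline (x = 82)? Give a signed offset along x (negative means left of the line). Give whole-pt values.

≈ -49 pt

Total weight = 4.5 + 2.6 + 7.3 + 8.8 + 2.0 + 4.9 = 30.1.
x: moment 1001.4 / weight 30.1 ≈ 33.27
Offset from x = 82: 33.27 − 82 ≈ -48.73.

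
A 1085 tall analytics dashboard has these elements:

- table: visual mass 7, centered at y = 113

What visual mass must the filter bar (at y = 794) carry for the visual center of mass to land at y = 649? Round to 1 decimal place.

w ≈ 25.9

The single fixed element contributes weight 7, moment 7·113 = 791.
For the centroid to hit 649: (791 + w·794) / (7 + w) = 649.
So w = (649·7 − 791)/(794 − 649) = 3752/145 ≈ 25.88.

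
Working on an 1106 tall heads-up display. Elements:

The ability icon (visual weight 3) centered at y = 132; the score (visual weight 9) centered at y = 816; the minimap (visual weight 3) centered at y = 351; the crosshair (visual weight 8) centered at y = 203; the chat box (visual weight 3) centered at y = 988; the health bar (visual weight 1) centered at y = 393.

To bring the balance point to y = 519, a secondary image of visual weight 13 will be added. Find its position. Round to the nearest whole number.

After adding the secondary image, total weight = 3 + 9 + 3 + 8 + 3 + 1 + 13 = 40.
y: target moment 40×519 = 20760; current 3·132 + 9·816 + 3·351 + 8·203 + 3·988 + 1·393 = 13774; the secondary image supplies 6986, so y = 6986/13 ≈ 537.38.

y ≈ 537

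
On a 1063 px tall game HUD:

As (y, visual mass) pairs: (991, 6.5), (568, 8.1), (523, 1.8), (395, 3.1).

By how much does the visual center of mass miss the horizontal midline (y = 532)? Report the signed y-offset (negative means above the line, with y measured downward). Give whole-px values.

Total weight = 6.5 + 8.1 + 1.8 + 3.1 = 19.5.
Σw·y = 6.5·991 + 8.1·568 + 1.8·523 + 3.1·395 = 13208.2, so ȳ = 13208.2/19.5 ≈ 677.34.
Against y = 532, that's 677.34 − 532 = 145.34.

≈ 145 px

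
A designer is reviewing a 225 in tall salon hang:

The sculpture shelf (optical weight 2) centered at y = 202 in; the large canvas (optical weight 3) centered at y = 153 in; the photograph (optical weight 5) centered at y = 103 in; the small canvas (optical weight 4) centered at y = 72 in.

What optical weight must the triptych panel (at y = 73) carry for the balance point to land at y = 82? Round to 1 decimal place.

w ≈ 57.6

Known weights sum to 2 + 3 + 5 + 4 = 14; their moment is 2·202 + 3·153 + 5·103 + 4·72 = 1666.
Balance at y = 82 requires (1666 + w·73) / (14 + w) = 82.
So w = (82·14 − 1666)/(73 − 82) = -518/-9 ≈ 57.56.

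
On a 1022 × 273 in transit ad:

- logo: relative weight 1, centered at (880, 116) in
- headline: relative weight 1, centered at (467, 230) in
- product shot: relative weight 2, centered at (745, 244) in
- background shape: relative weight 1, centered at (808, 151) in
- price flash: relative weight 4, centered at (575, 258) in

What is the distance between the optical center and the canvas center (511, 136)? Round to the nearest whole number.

≈ 174 in

Total weight = 1 + 1 + 2 + 1 + 4 = 9.
x: (1·880 + 1·467 + 2·745 + 1·808 + 4·575) / 9 = 5945 / 9 ≈ 660.56
y: (1·116 + 1·230 + 2·244 + 1·151 + 4·258) / 9 = 2017 / 9 ≈ 224.11
Offset from (511, 136): Δx ≈ 149.56, Δy ≈ 88.11; distance = √(Δx² + Δy²) ≈ 173.58.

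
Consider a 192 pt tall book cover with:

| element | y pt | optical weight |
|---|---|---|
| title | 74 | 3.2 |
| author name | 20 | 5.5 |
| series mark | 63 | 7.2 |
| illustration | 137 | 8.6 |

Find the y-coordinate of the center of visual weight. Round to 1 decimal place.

y ≈ 80.8

Σw = 3.2 + 5.5 + 7.2 + 8.6 = 24.5.
y-moment: 3.2·74 + 5.5·20 + 7.2·63 + 8.6·137 = 1978.6; centroid 1978.6/24.5 ≈ 80.76.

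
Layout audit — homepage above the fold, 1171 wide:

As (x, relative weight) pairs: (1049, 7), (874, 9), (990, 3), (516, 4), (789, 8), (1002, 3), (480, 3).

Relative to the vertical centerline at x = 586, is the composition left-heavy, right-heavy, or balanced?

Total weight = 7 + 9 + 3 + 4 + 8 + 3 + 3 = 37.
Σw·x = 7·1049 + 9·874 + 3·990 + 4·516 + 8·789 + 3·1002 + 3·480 = 31001, so x̄ = 31001/37 ≈ 837.86.
837.9 lies right of the midline 586, so the layout is right-heavy.

right-heavy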